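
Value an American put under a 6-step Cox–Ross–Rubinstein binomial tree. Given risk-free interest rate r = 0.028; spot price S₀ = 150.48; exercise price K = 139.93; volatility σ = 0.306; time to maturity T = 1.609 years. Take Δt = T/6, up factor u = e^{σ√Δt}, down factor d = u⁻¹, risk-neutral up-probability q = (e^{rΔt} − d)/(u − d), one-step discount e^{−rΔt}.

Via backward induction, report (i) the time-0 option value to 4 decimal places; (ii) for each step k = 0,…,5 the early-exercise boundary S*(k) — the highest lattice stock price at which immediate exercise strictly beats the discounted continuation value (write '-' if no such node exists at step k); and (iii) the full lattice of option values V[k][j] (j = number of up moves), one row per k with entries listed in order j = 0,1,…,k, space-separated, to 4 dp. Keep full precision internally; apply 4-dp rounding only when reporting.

params: Δt=0.26817 u=1.17171 d=0.85346 q=0.48415 e^(-rΔt)=0.99252
t_6 payoffs: 81.7780 60.0932 30.3224 0.0000 0.0000 0.0000 0.0000
t_5: node(5,0) S=68.1371 payoff=71.7929 vs cont=70.7461 → 71.7929 [stop]  node(5,1) S=93.5453 payoff=46.3847 vs cont=45.3380 → 46.3847 [stop]  node(5,2) S=128.4280 payoff=11.5020 vs cont=15.5248 → 15.5248 [wait]  node(5,3) S=176.3184 payoff=0.0000 vs cont=0.0000 → 0.0000 [wait]  node(5,4) S=242.0670 payoff=0.0000 vs cont=0.0000 → 0.0000 [wait]  node(5,5) S=332.3331 payoff=0.0000 vs cont=0.0000 → 0.0000 [wait]  ⇒ S*(5)=93.5453
t_4: node(4,0) S=79.8368 payoff=60.0932 vs cont=59.0465 → 60.0932 [stop]  node(4,1) S=109.6076 payoff=30.3224 vs cont=31.2087 → 31.2087 [wait]  node(4,2) S=150.4800 payoff=0.0000 vs cont=7.9486 → 7.9486 [wait]  node(4,3) S=206.5935 payoff=0.0000 vs cont=0.0000 → 0.0000 [wait]  node(4,4) S=283.6316 payoff=0.0000 vs cont=0.0000 → 0.0000 [wait]  ⇒ S*(4)=79.8368
t_3: node(3,0) S=93.5453 payoff=46.3847 vs cont=45.7639 → 46.3847 [stop]  node(3,1) S=128.4280 payoff=11.5020 vs cont=19.7981 → 19.7981 [wait]  node(3,2) S=176.3184 payoff=0.0000 vs cont=4.0696 → 4.0696 [wait]  node(3,3) S=242.0670 payoff=0.0000 vs cont=0.0000 → 0.0000 [wait]  ⇒ S*(3)=93.5453
t_2: node(2,0) S=109.6076 payoff=30.3224 vs cont=33.2621 → 33.2621 [wait]  node(2,1) S=150.4800 payoff=0.0000 vs cont=12.0920 → 12.0920 [wait]  node(2,2) S=206.5935 payoff=0.0000 vs cont=2.0836 → 2.0836 [wait]  ⇒ S*(2)=-
t_1: node(1,0) S=128.4280 payoff=11.5020 vs cont=22.8405 → 22.8405 [wait]  node(1,1) S=176.3184 payoff=0.0000 vs cont=7.1922 → 7.1922 [wait]  ⇒ S*(1)=-
t_0: node(0,0) S=150.4800 payoff=0.0000 vs cont=15.1502 → 15.1502 [wait]  ⇒ S*(0)=-

price = 15.1502
boundary = - - - 93.5453 79.8368 93.5453
tree:
15.1502
22.8405 7.1922
33.2621 12.0920 2.0836
46.3847 19.7981 4.0696 0.0000
60.0932 31.2087 7.9486 0.0000 0.0000
71.7929 46.3847 15.5248 0.0000 0.0000 0.0000
81.7780 60.0932 30.3224 0.0000 0.0000 0.0000 0.0000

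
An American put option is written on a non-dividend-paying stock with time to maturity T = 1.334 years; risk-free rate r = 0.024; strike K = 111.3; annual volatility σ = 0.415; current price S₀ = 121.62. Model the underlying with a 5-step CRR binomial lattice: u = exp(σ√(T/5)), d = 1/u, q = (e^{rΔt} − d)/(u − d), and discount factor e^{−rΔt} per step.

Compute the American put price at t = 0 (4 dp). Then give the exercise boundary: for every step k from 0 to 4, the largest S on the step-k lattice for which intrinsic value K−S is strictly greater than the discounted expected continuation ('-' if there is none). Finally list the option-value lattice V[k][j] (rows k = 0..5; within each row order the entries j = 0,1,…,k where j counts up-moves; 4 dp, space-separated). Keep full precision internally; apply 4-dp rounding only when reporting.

Δt=0.26680, u=1.23907, d=0.80706, q=0.46148, disc=e^(-rΔt)=0.99362
k=5 terminal: V=max(K-S,0) → 69.6580 47.3677 13.1455 0.0000 0.0000 0.0000
k=4: j=0 S=51.5972 intr=59.7028 cont=58.9924 V=59.7028[EX]; j=1 S=79.2165 intr=32.0835 cont=31.3731 V=32.0835[EX]; j=2 S=121.6200 intr=0.0000 cont=7.0339 V=7.0339[hold]; j=3 S=186.7216 intr=0.0000 cont=0.0000 V=0.0000[hold]; j=4 S=286.6712 intr=0.0000 cont=0.0000 V=0.0000[hold]  S*(4)=79.2165
k=3: j=0 S=63.9323 intr=47.3677 cont=46.6573 V=47.3677[EX]; j=1 S=98.1545 intr=13.1455 cont=20.3925 V=20.3925[hold]; j=2 S=150.6953 intr=0.0000 cont=3.7637 V=3.7637[hold]; j=3 S=231.3606 intr=0.0000 cont=0.0000 V=0.0000[hold]  S*(3)=63.9323
k=2: j=0 S=79.2165 intr=32.0835 cont=34.6962 V=34.6962[hold]; j=1 S=121.6200 intr=0.0000 cont=12.6374 V=12.6374[hold]; j=2 S=186.7216 intr=0.0000 cont=2.0139 V=2.0139[hold]  S*(2)=-
k=1: j=0 S=98.1545 intr=13.1455 cont=24.3599 V=24.3599[hold]; j=1 S=150.6953 intr=0.0000 cont=7.6854 V=7.6854[hold]  S*(1)=-
k=0: j=0 S=121.6200 intr=0.0000 cont=16.5585 V=16.5585[hold]  S*(0)=-

price = 16.5585
boundary = - - - 63.9323 79.2165
tree:
16.5585
24.3599 7.6854
34.6962 12.6374 2.0139
47.3677 20.3925 3.7637 0.0000
59.7028 32.0835 7.0339 0.0000 0.0000
69.6580 47.3677 13.1455 0.0000 0.0000 0.0000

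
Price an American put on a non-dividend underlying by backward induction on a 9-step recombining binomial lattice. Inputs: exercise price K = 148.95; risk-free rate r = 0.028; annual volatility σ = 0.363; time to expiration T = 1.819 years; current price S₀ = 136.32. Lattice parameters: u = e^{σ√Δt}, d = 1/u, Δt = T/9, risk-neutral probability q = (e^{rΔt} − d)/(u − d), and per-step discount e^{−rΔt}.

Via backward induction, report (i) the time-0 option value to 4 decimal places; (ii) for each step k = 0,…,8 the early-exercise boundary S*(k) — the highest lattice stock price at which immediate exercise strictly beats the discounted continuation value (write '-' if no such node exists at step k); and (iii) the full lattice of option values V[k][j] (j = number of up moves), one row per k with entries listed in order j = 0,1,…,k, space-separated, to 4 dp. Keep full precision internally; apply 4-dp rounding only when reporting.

Δt=0.20211  u=1.17726  d=0.84943  q=0.47660  discount=0.99436
step 9 (expiry): payoffs max(K−S,0) = 117.5670 105.4547 88.6676 65.4016 33.1561 0.0000 0.0000 0.0000 0.0000 0.0000
step 8: (k=8,j=0): S=36.9461, (K−S)⁺=112.0039, hold=111.1633 ⇒ V=112.0039 exercise | (k=8,j=1): S=51.2055, (K−S)⁺=97.7445, hold=96.9040 ⇒ V=97.7445 exercise | (k=8,j=2): S=70.9683, (K−S)⁺=77.9817, hold=77.1412 ⇒ V=77.9817 exercise | (k=8,j=3): S=98.3585, (K−S)⁺=50.5915, hold=49.7510 ⇒ V=50.5915 exercise | (k=8,j=4): S=136.3200, (K−S)⁺=12.6300, hold=17.2559 ⇒ V=17.2559 continue | (k=8,j=5): S=188.9328, (K−S)⁺=0.0000, hold=0.0000 ⇒ V=0.0000 continue | (k=8,j=6): S=261.8514, (K−S)⁺=0.0000, hold=0.0000 ⇒ V=0.0000 continue | (k=8,j=7): S=362.9131, (K−S)⁺=0.0000, hold=0.0000 ⇒ V=0.0000 continue | (k=8,j=8): S=502.9796, (K−S)⁺=0.0000, hold=0.0000 ⇒ V=0.0000 continue  boundary S*=98.3585
step 7: (k=7,j=0): S=43.4953, (K−S)⁺=105.4547, hold=104.6141 ⇒ V=105.4547 exercise | (k=7,j=1): S=60.2824, (K−S)⁺=88.6676, hold=87.8271 ⇒ V=88.6676 exercise | (k=7,j=2): S=83.5484, (K−S)⁺=65.4016, hold=64.5611 ⇒ V=65.4016 exercise | (k=7,j=3): S=115.7939, (K−S)⁺=33.1561, hold=34.5078 ⇒ V=34.5078 continue | (k=7,j=4): S=160.4846, (K−S)⁺=0.0000, hold=8.9807 ⇒ V=8.9807 continue | (k=7,j=5): S=222.4237, (K−S)⁺=0.0000, hold=0.0000 ⇒ V=0.0000 continue | (k=7,j=6): S=308.2683, (K−S)⁺=0.0000, hold=0.0000 ⇒ V=0.0000 continue | (k=7,j=7): S=427.2446, (K−S)⁺=0.0000, hold=0.0000 ⇒ V=0.0000 continue  boundary S*=83.5484
step 6: (k=6,j=0): S=51.2055, (K−S)⁺=97.7445, hold=96.9040 ⇒ V=97.7445 exercise | (k=6,j=1): S=70.9683, (K−S)⁺=77.9817, hold=77.1412 ⇒ V=77.9817 exercise | (k=6,j=2): S=98.3585, (K−S)⁺=50.5915, hold=50.3916 ⇒ V=50.5915 exercise | (k=6,j=3): S=136.3200, (K−S)⁺=12.6300, hold=22.2154 ⇒ V=22.2154 continue | (k=6,j=4): S=188.9328, (K−S)⁺=0.0000, hold=4.6739 ⇒ V=4.6739 continue | (k=6,j=5): S=261.8514, (K−S)⁺=0.0000, hold=0.0000 ⇒ V=0.0000 continue | (k=6,j=6): S=362.9131, (K−S)⁺=0.0000, hold=0.0000 ⇒ V=0.0000 continue  boundary S*=98.3585
step 5: (k=5,j=0): S=60.2824, (K−S)⁺=88.6676, hold=87.8271 ⇒ V=88.6676 exercise | (k=5,j=1): S=83.5484, (K−S)⁺=65.4016, hold=64.5611 ⇒ V=65.4016 exercise | (k=5,j=2): S=115.7939, (K−S)⁺=33.1561, hold=36.8582 ⇒ V=36.8582 continue | (k=5,j=3): S=160.4846, (K−S)⁺=0.0000, hold=13.7769 ⇒ V=13.7769 continue | (k=5,j=4): S=222.4237, (K−S)⁺=0.0000, hold=2.4325 ⇒ V=2.4325 continue | (k=5,j=5): S=308.2683, (K−S)⁺=0.0000, hold=0.0000 ⇒ V=0.0000 continue  boundary S*=83.5484
step 4: (k=4,j=0): S=70.9683, (K−S)⁺=77.9817, hold=77.1412 ⇒ V=77.9817 exercise | (k=4,j=1): S=98.3585, (K−S)⁺=50.5915, hold=51.5054 ⇒ V=51.5054 continue | (k=4,j=2): S=136.3200, (K−S)⁺=12.6300, hold=25.7117 ⇒ V=25.7117 continue | (k=4,j=3): S=188.9328, (K−S)⁺=0.0000, hold=8.3229 ⇒ V=8.3229 continue | (k=4,j=4): S=261.8514, (K−S)⁺=0.0000, hold=1.2660 ⇒ V=1.2660 continue  boundary S*=70.9683
step 3: (k=3,j=0): S=83.5484, (K−S)⁺=65.4016, hold=64.9942 ⇒ V=65.4016 exercise | (k=3,j=1): S=115.7939, (K−S)⁺=33.1561, hold=38.9908 ⇒ V=38.9908 continue | (k=3,j=2): S=160.4846, (K−S)⁺=0.0000, hold=17.3258 ⇒ V=17.3258 continue | (k=3,j=3): S=222.4237, (K−S)⁺=0.0000, hold=4.9316 ⇒ V=4.9316 continue  boundary S*=83.5484
step 2: (k=2,j=0): S=98.3585, (K−S)⁺=50.5915, hold=52.5161 ⇒ V=52.5161 continue | (k=2,j=1): S=136.3200, (K−S)⁺=12.6300, hold=28.5034 ⇒ V=28.5034 continue | (k=2,j=2): S=188.9328, (K−S)⁺=0.0000, hold=11.3543 ⇒ V=11.3543 continue  boundary S*=-
step 1: (k=1,j=0): S=115.7939, (K−S)⁺=33.1561, hold=40.8398 ⇒ V=40.8398 continue | (k=1,j=1): S=160.4846, (K−S)⁺=0.0000, hold=20.2154 ⇒ V=20.2154 continue  boundary S*=-
step 0: (k=0,j=0): S=136.3200, (K−S)⁺=12.6300, hold=30.8351 ⇒ V=30.8351 continue  boundary S*=-

price = 30.8351
boundary = - - - 83.5484 70.9683 83.5484 98.3585 83.5484 98.3585
tree:
30.8351
40.8398 20.2154
52.5161 28.5034 11.3543
65.4016 38.9908 17.3258 4.9316
77.9817 51.5054 25.7117 8.3229 1.2660
88.6676 65.4016 36.8582 13.7769 2.4325 0.0000
97.7445 77.9817 50.5915 22.2154 4.6739 0.0000 0.0000
105.4547 88.6676 65.4016 34.5078 8.9807 0.0000 0.0000 0.0000
112.0039 97.7445 77.9817 50.5915 17.2559 0.0000 0.0000 0.0000 0.0000
117.5670 105.4547 88.6676 65.4016 33.1561 0.0000 0.0000 0.0000 0.0000 0.0000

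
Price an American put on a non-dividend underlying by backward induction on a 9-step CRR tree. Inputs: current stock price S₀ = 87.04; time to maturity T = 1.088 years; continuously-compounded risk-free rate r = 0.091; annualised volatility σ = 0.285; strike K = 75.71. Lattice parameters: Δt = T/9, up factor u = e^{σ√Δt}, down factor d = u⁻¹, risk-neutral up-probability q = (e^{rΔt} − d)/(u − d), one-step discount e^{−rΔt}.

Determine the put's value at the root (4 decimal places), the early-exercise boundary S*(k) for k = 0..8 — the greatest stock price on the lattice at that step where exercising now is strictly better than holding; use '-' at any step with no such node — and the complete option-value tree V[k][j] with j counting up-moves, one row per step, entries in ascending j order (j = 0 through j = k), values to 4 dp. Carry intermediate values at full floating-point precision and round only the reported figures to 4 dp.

price = 3.0279
boundary = - - - - 58.5570 53.0327 58.5570 64.6567 58.5570
tree:
3.0279
4.8880 1.4478
7.6788 2.5246 0.5267
11.6873 4.2980 1.0107 0.1102
17.1530 7.1027 1.9099 0.2375 0.0000
22.6773 11.3061 3.5377 0.5119 0.0000 0.0000
27.6804 17.1530 6.3768 1.1035 0.0000 0.0000 0.0000
32.2116 22.6773 11.0533 2.3787 0.0000 0.0000 0.0000 0.0000
36.3152 27.6804 17.1530 5.1276 0.0000 0.0000 0.0000 0.0000 0.0000
40.0318 32.2116 22.6773 11.0533 0.0000 0.0000 0.0000 0.0000 0.0000 0.0000

Δt=0.12089, u=1.10417, d=0.90566, q=0.53097, disc=e^(-rΔt)=0.98906
k=9 terminal: V=max(K-S,0) → 40.0318 32.2116 22.6773 11.0533 0.0000 0.0000 0.0000 0.0000 0.0000 0.0000
k=8: j=0 S=39.3948 intr=36.3152 cont=35.4869 V=36.3152[EX]; j=1 S=48.0296 intr=27.6804 cont=26.8521 V=27.6804[EX]; j=2 S=58.5570 intr=17.1530 cont=16.3247 V=17.1530[EX]; j=3 S=71.3919 intr=4.3181 cont=5.1276 V=5.1276[hold]; j=4 S=87.0400 intr=0.0000 cont=0.0000 V=0.0000[hold]; j=5 S=106.1180 intr=0.0000 cont=0.0000 V=0.0000[hold]; j=6 S=129.3776 intr=0.0000 cont=0.0000 V=0.0000[hold]; j=7 S=157.7354 intr=0.0000 cont=0.0000 V=0.0000[hold]; j=8 S=192.3089 intr=0.0000 cont=0.0000 V=0.0000[hold]  S*(8)=58.5570
k=7: j=0 S=43.4984 intr=32.2116 cont=31.3833 V=32.2116[EX]; j=1 S=53.0327 intr=22.6773 cont=21.8490 V=22.6773[EX]; j=2 S=64.6567 intr=11.0533 cont=10.6501 V=11.0533[EX]; j=3 S=78.8286 intr=0.0000 cont=2.3787 V=2.3787[hold]; j=4 S=96.1068 intr=0.0000 cont=0.0000 V=0.0000[hold]; j=5 S=117.1721 intr=0.0000 cont=0.0000 V=0.0000[hold]; j=6 S=142.8546 intr=0.0000 cont=0.0000 V=0.0000[hold]; j=7 S=174.1664 intr=0.0000 cont=0.0000 V=0.0000[hold]  S*(7)=64.6567
k=6: j=0 S=48.0296 intr=27.6804 cont=26.8521 V=27.6804[EX]; j=1 S=58.5570 intr=17.1530 cont=16.3247 V=17.1530[EX]; j=2 S=71.3919 intr=4.3181 cont=6.3768 V=6.3768[hold]; j=3 S=87.0400 intr=0.0000 cont=1.1035 V=1.1035[hold]; j=4 S=106.1180 intr=0.0000 cont=0.0000 V=0.0000[hold]; j=5 S=129.3776 intr=0.0000 cont=0.0000 V=0.0000[hold]; j=6 S=157.7354 intr=0.0000 cont=0.0000 V=0.0000[hold]  S*(6)=58.5570
k=5: j=0 S=53.0327 intr=22.6773 cont=21.8490 V=22.6773[EX]; j=1 S=64.6567 intr=11.0533 cont=11.3061 V=11.3061[hold]; j=2 S=78.8286 intr=0.0000 cont=3.5377 V=3.5377[hold]; j=3 S=96.1068 intr=0.0000 cont=0.5119 V=0.5119[hold]; j=4 S=117.1721 intr=0.0000 cont=0.0000 V=0.0000[hold]; j=5 S=142.8546 intr=0.0000 cont=0.0000 V=0.0000[hold]  S*(5)=53.0327
k=4: j=0 S=58.5570 intr=17.1530 cont=16.4575 V=17.1530[EX]; j=1 S=71.3919 intr=4.3181 cont=7.1027 V=7.1027[hold]; j=2 S=87.0400 intr=0.0000 cont=1.9099 V=1.9099[hold]; j=3 S=106.1180 intr=0.0000 cont=0.2375 V=0.2375[hold]; j=4 S=129.3776 intr=0.0000 cont=0.0000 V=0.0000[hold]  S*(4)=58.5570
k=3: j=0 S=64.6567 intr=11.0533 cont=11.6873 V=11.6873[hold]; j=1 S=78.8286 intr=0.0000 cont=4.2980 V=4.2980[hold]; j=2 S=96.1068 intr=0.0000 cont=1.0107 V=1.0107[hold]; j=3 S=117.1721 intr=0.0000 cont=0.1102 V=0.1102[hold]  S*(3)=-
k=2: j=0 S=71.3919 intr=4.3181 cont=7.6788 V=7.6788[hold]; j=1 S=87.0400 intr=0.0000 cont=2.5246 V=2.5246[hold]; j=2 S=106.1180 intr=0.0000 cont=0.5267 V=0.5267[hold]  S*(2)=-
k=1: j=0 S=78.8286 intr=0.0000 cont=4.8880 V=4.8880[hold]; j=1 S=96.1068 intr=0.0000 cont=1.4478 V=1.4478[hold]  S*(1)=-
k=0: j=0 S=87.0400 intr=0.0000 cont=3.0279 V=3.0279[hold]  S*(0)=-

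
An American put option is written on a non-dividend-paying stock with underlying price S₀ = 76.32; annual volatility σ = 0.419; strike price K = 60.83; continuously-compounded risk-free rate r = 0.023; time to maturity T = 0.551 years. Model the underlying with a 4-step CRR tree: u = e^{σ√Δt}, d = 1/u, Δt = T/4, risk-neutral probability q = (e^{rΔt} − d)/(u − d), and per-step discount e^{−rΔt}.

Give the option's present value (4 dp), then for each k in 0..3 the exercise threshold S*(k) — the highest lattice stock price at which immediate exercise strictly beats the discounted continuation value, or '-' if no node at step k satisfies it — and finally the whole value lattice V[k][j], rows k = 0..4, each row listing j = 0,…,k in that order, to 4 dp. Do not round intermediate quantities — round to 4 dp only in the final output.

Δt=0.13775  u=1.16825  d=0.85598  q=0.47136  discount=0.99684
step 4 (expiry): payoffs max(K−S,0) = 19.8578 4.9105 0.0000 0.0000 0.0000
step 3: (k=3,j=0): S=47.8659, (K−S)⁺=12.9641, hold=12.7717 ⇒ V=12.9641 exercise | (k=3,j=1): S=65.3282, (K−S)⁺=0.0000, hold=2.5876 ⇒ V=2.5876 continue | (k=3,j=2): S=89.1612, (K−S)⁺=0.0000, hold=0.0000 ⇒ V=0.0000 continue | (k=3,j=3): S=121.6888, (K−S)⁺=0.0000, hold=0.0000 ⇒ V=0.0000 continue  boundary S*=47.8659
step 2: (k=2,j=0): S=55.9195, (K−S)⁺=4.9105, hold=8.0475 ⇒ V=8.0475 continue | (k=2,j=1): S=76.3200, (K−S)⁺=0.0000, hold=1.3636 ⇒ V=1.3636 continue | (k=2,j=2): S=104.1629, (K−S)⁺=0.0000, hold=0.0000 ⇒ V=0.0000 continue  boundary S*=-
step 1: (k=1,j=0): S=65.3282, (K−S)⁺=0.0000, hold=4.8815 ⇒ V=4.8815 continue | (k=1,j=1): S=89.1612, (K−S)⁺=0.0000, hold=0.7186 ⇒ V=0.7186 continue  boundary S*=-
step 0: (k=0,j=0): S=76.3200, (K−S)⁺=0.0000, hold=2.9100 ⇒ V=2.9100 continue  boundary S*=-

price = 2.9100
boundary = - - - 47.8659
tree:
2.9100
4.8815 0.7186
8.0475 1.3636 0.0000
12.9641 2.5876 0.0000 0.0000
19.8578 4.9105 0.0000 0.0000 0.0000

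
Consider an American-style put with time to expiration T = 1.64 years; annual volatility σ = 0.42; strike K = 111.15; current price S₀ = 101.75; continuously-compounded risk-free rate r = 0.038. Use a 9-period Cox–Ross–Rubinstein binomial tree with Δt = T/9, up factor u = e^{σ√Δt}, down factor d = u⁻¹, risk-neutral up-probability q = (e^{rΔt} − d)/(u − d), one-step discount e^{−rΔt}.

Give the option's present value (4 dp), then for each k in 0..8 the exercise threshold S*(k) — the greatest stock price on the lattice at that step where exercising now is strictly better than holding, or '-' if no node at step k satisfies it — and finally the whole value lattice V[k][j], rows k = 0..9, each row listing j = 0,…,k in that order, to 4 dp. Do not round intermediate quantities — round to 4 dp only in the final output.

price = 24.4310
boundary = - - - 59.4215 49.6684 59.4215 71.0898 59.4215 71.0898
tree:
24.4310
32.3268 16.0467
41.5437 22.5956 9.0311
51.7285 30.8759 13.7588 3.9290
61.4816 40.7545 20.3907 6.6176 1.0097
69.6339 51.7285 29.2012 10.9346 1.9350 0.0000
76.4481 61.4816 40.0602 17.6061 3.7082 0.0000 0.0000
82.1439 69.6339 51.7285 27.3223 7.1066 0.0000 0.0000 0.0000
86.9048 76.4481 61.4816 40.0602 13.6194 0.0000 0.0000 0.0000 0.0000
90.8843 82.1439 69.6339 51.7285 26.1007 0.0000 0.0000 0.0000 0.0000 0.0000

Δt=0.18222, u=1.19636, d=0.83587, q=0.47457, disc=e^(-rΔt)=0.99310
k=9 terminal: V=max(K-S,0) → 90.8843 82.1439 69.6339 51.7285 26.1007 0.0000 0.0000 0.0000 0.0000 0.0000
k=8: j=0 S=24.2452 intr=86.9048 cont=86.1378 V=86.9048[EX]; j=1 S=34.7019 intr=76.4481 cont=75.6811 V=76.4481[EX]; j=2 S=49.6684 intr=61.4816 cont=60.7146 V=61.4816[EX]; j=3 S=71.0898 intr=40.0602 cont=39.2932 V=40.0602[EX]; j=4 S=101.7500 intr=9.4000 cont=13.6194 V=13.6194[hold]; j=5 S=145.6336 intr=0.0000 cont=0.0000 V=0.0000[hold]; j=6 S=208.4436 intr=0.0000 cont=0.0000 V=0.0000[hold]; j=7 S=298.3430 intr=0.0000 cont=0.0000 V=0.0000[hold]; j=8 S=427.0148 intr=0.0000 cont=0.0000 V=0.0000[hold]  S*(8)=71.0898
k=7: j=0 S=29.0061 intr=82.1439 cont=81.3769 V=82.1439[EX]; j=1 S=41.5161 intr=69.6339 cont=68.8669 V=69.6339[EX]; j=2 S=59.4215 intr=51.7285 cont=50.9615 V=51.7285[EX]; j=3 S=85.0493 intr=26.1007 cont=27.3223 V=27.3223[hold]; j=4 S=121.7301 intr=0.0000 cont=7.1066 V=7.1066[hold]; j=5 S=174.2309 intr=0.0000 cont=0.0000 V=0.0000[hold]; j=6 S=249.3746 intr=0.0000 cont=0.0000 V=0.0000[hold]; j=7 S=356.9270 intr=0.0000 cont=0.0000 V=0.0000[hold]  S*(7)=59.4215
k=6: j=0 S=34.7019 intr=76.4481 cont=75.6811 V=76.4481[EX]; j=1 S=49.6684 intr=61.4816 cont=60.7146 V=61.4816[EX]; j=2 S=71.0898 intr=40.0602 cont=39.8689 V=40.0602[EX]; j=3 S=101.7500 intr=9.4000 cont=17.6061 V=17.6061[hold]; j=4 S=145.6336 intr=0.0000 cont=3.7082 V=3.7082[hold]; j=5 S=208.4436 intr=0.0000 cont=0.0000 V=0.0000[hold]; j=6 S=298.3430 intr=0.0000 cont=0.0000 V=0.0000[hold]  S*(6)=71.0898
k=5: j=0 S=41.5161 intr=69.6339 cont=68.8669 V=69.6339[EX]; j=1 S=59.4215 intr=51.7285 cont=50.9615 V=51.7285[EX]; j=2 S=85.0493 intr=26.1007 cont=29.2012 V=29.2012[hold]; j=3 S=121.7301 intr=0.0000 cont=10.9346 V=10.9346[hold]; j=4 S=174.2309 intr=0.0000 cont=1.9350 V=1.9350[hold]; j=5 S=249.3746 intr=0.0000 cont=0.0000 V=0.0000[hold]  S*(5)=59.4215
k=4: j=0 S=49.6684 intr=61.4816 cont=60.7146 V=61.4816[EX]; j=1 S=71.0898 intr=40.0602 cont=40.7545 V=40.7545[hold]; j=2 S=101.7500 intr=9.4000 cont=20.3907 V=20.3907[hold]; j=3 S=145.6336 intr=0.0000 cont=6.6176 V=6.6176[hold]; j=4 S=208.4436 intr=0.0000 cont=1.0097 V=1.0097[hold]  S*(4)=49.6684
k=3: j=0 S=59.4215 intr=51.7285 cont=51.2887 V=51.7285[EX]; j=1 S=85.0493 intr=26.1007 cont=30.8759 V=30.8759[hold]; j=2 S=121.7301 intr=0.0000 cont=13.7588 V=13.7588[hold]; j=3 S=174.2309 intr=0.0000 cont=3.9290 V=3.9290[hold]  S*(3)=59.4215
k=2: j=0 S=71.0898 intr=40.0602 cont=41.5437 V=41.5437[hold]; j=1 S=101.7500 intr=9.4000 cont=22.5956 V=22.5956[hold]; j=2 S=145.6336 intr=0.0000 cont=9.0311 V=9.0311[hold]  S*(2)=-
k=1: j=0 S=85.0493 intr=26.1007 cont=32.3268 V=32.3268[hold]; j=1 S=121.7301 intr=0.0000 cont=16.0467 V=16.0467[hold]  S*(1)=-
k=0: j=0 S=101.7500 intr=9.4000 cont=24.4310 V=24.4310[hold]  S*(0)=-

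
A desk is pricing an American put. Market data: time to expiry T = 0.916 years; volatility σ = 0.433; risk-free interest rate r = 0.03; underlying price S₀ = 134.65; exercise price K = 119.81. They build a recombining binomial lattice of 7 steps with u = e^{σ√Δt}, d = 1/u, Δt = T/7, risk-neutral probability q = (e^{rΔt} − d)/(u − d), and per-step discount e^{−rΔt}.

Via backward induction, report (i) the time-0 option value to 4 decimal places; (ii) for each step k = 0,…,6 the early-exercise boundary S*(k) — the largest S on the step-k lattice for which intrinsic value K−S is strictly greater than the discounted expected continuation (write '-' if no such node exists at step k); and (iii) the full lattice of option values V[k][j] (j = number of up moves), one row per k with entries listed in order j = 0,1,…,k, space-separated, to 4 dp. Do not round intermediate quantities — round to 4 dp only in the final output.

Δt=0.13086, u=1.16957, d=0.85502, q=0.47343, disc=e^(-rΔt)=0.99608
k=7 terminal: V=max(K-S,0) → 74.8290 58.2811 35.6452 4.6820 0.0000 0.0000 0.0000 0.0000
k=6: j=0 S=52.6083 intr=67.2017 cont=66.7323 V=67.2017[EX]; j=1 S=71.9623 intr=47.8477 cont=47.3783 V=47.8477[EX]; j=2 S=98.4364 intr=21.3736 cont=20.9042 V=21.3736[EX]; j=3 S=134.6500 intr=0.0000 cont=2.4558 V=2.4558[hold]; j=4 S=184.1862 intr=0.0000 cont=0.0000 V=0.0000[hold]; j=5 S=251.9462 intr=0.0000 cont=0.0000 V=0.0000[hold]; j=6 S=344.6344 intr=0.0000 cont=0.0000 V=0.0000[hold]  S*(6)=98.4364
k=5: j=0 S=61.5289 intr=58.2811 cont=57.8116 V=58.2811[EX]; j=1 S=84.1648 intr=35.6452 cont=35.1758 V=35.6452[EX]; j=2 S=115.1280 intr=4.6820 cont=12.3688 V=12.3688[hold]; j=3 S=157.4823 intr=0.0000 cont=1.2881 V=1.2881[hold]; j=4 S=215.4182 intr=0.0000 cont=0.0000 V=0.0000[hold]; j=5 S=294.6682 intr=0.0000 cont=0.0000 V=0.0000[hold]  S*(5)=84.1648
k=4: j=0 S=71.9623 intr=47.8477 cont=47.3783 V=47.8477[EX]; j=1 S=98.4364 intr=21.3736 cont=24.5291 V=24.5291[hold]; j=2 S=134.6500 intr=0.0000 cont=7.0950 V=7.0950[hold]; j=3 S=184.1862 intr=0.0000 cont=0.6756 V=0.6756[hold]; j=4 S=251.9462 intr=0.0000 cont=0.0000 V=0.0000[hold]  S*(4)=71.9623
k=3: j=0 S=84.1648 intr=35.6452 cont=36.6638 V=36.6638[hold]; j=1 S=115.1280 intr=4.6820 cont=16.2115 V=16.2115[hold]; j=2 S=157.4823 intr=0.0000 cont=4.0400 V=4.0400[hold]; j=3 S=215.4182 intr=0.0000 cont=0.3544 V=0.3544[hold]  S*(3)=-
k=2: j=0 S=98.4364 intr=21.3736 cont=26.8755 V=26.8755[hold]; j=1 S=134.6500 intr=0.0000 cont=10.4083 V=10.4083[hold]; j=2 S=184.1862 intr=0.0000 cont=2.2861 V=2.2861[hold]  S*(2)=-
k=1: j=0 S=115.1280 intr=4.6820 cont=19.0047 V=19.0047[hold]; j=1 S=157.4823 intr=0.0000 cont=6.5373 V=6.5373[hold]  S*(1)=-
k=0: j=0 S=134.6500 intr=0.0000 cont=13.0510 V=13.0510[hold]  S*(0)=-

price = 13.0510
boundary = - - - - 71.9623 84.1648 98.4364
tree:
13.0510
19.0047 6.5373
26.8755 10.4083 2.2861
36.6638 16.2115 4.0400 0.3544
47.8477 24.5291 7.0950 0.6756 0.0000
58.2811 35.6452 12.3688 1.2881 0.0000 0.0000
67.2017 47.8477 21.3736 2.4558 0.0000 0.0000 0.0000
74.8290 58.2811 35.6452 4.6820 0.0000 0.0000 0.0000 0.0000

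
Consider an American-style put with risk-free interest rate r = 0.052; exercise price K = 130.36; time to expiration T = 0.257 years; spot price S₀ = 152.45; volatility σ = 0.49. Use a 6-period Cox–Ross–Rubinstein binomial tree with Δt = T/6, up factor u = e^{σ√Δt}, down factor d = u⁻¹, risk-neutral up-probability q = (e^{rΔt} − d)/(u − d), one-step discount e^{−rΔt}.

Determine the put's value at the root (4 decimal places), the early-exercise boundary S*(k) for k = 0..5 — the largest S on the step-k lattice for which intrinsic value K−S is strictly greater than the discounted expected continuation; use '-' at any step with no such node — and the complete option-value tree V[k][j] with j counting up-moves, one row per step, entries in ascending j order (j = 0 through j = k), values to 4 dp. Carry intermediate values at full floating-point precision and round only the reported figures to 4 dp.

price = 5.3613
boundary = - - - - 101.6150 112.4605
tree:
5.3613
8.5256 2.0346
13.2339 3.5782 0.4090
19.9141 6.2195 0.7970 0.0000
28.7450 10.6525 1.5530 0.0000 0.0000
38.5447 17.8995 3.0261 0.0000 0.0000 0.0000
47.3992 28.7450 5.8963 0.0000 0.0000 0.0000 0.0000

Δt=0.04283, u=1.10673, d=0.90356, q=0.48564, disc=e^(-rΔt)=0.99778
k=6 terminal: V=max(K-S,0) → 47.3992 28.7450 5.8963 0.0000 0.0000 0.0000 0.0000
k=5: j=0 S=91.8153 intr=38.5447 cont=38.2546 V=38.5447[EX]; j=1 S=112.4605 intr=17.8995 cont=17.6094 V=17.8995[EX]; j=2 S=137.7479 intr=0.0000 cont=3.0261 V=3.0261[hold]; j=3 S=168.7213 intr=0.0000 cont=0.0000 V=0.0000[hold]; j=4 S=206.6592 intr=0.0000 cont=0.0000 V=0.0000[hold]; j=5 S=253.1277 intr=0.0000 cont=0.0000 V=0.0000[hold]  S*(5)=112.4605
k=4: j=0 S=101.6150 intr=28.7450 cont=28.4550 V=28.7450[EX]; j=1 S=124.4637 intr=5.8963 cont=10.6525 V=10.6525[hold]; j=2 S=152.4500 intr=0.0000 cont=1.5530 V=1.5530[hold]; j=3 S=186.7292 intr=0.0000 cont=0.0000 V=0.0000[hold]; j=4 S=228.7163 intr=0.0000 cont=0.0000 V=0.0000[hold]  S*(4)=101.6150
k=3: j=0 S=112.4605 intr=17.8995 cont=19.9141 V=19.9141[hold]; j=1 S=137.7479 intr=0.0000 cont=6.2195 V=6.2195[hold]; j=2 S=168.7213 intr=0.0000 cont=0.7970 V=0.7970[hold]; j=3 S=206.6592 intr=0.0000 cont=0.0000 V=0.0000[hold]  S*(3)=-
k=2: j=0 S=124.4637 intr=5.8963 cont=13.2339 V=13.2339[hold]; j=1 S=152.4500 intr=0.0000 cont=3.5782 V=3.5782[hold]; j=2 S=186.7292 intr=0.0000 cont=0.4090 V=0.4090[hold]  S*(2)=-
k=1: j=0 S=137.7479 intr=0.0000 cont=8.5256 V=8.5256[hold]; j=1 S=168.7213 intr=0.0000 cont=2.0346 V=2.0346[hold]  S*(1)=-
k=0: j=0 S=152.4500 intr=0.0000 cont=5.3613 V=5.3613[hold]  S*(0)=-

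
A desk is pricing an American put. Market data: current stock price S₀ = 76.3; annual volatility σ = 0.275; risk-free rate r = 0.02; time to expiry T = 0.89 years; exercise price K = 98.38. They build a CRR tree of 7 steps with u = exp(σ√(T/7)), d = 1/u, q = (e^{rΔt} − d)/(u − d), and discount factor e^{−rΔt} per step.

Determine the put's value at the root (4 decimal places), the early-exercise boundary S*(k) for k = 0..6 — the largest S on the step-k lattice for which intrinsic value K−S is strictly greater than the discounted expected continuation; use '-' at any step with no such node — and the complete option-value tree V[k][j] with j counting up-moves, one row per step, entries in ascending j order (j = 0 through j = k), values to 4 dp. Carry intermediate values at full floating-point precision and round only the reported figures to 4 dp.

price = 23.1099
boundary = - - 62.7124 69.1734 62.7124 69.1734 76.3000
tree:
23.1099
29.2201 16.8315
35.6676 22.6205 10.8569
41.5251 29.2066 15.8413 5.6937
46.8355 35.6676 22.1136 9.3555 1.8888
51.6499 41.5251 29.2066 14.8008 3.7018 0.0000
56.0146 46.8355 35.6676 22.0800 7.2551 0.0000 0.0000
59.9717 51.6499 41.5251 29.2066 14.2191 0.0000 0.0000 0.0000

Δt=0.12714, u=1.10303, d=0.90660, q=0.48847, disc=e^(-rΔt)=0.99746
k=7 terminal: V=max(K-S,0) → 59.9717 51.6499 41.5251 29.2066 14.2191 0.0000 0.0000 0.0000
k=6: j=0 S=42.3654 intr=56.0146 cont=55.7648 V=56.0146[EX]; j=1 S=51.5445 intr=46.8355 cont=46.5857 V=46.8355[EX]; j=2 S=62.7124 intr=35.6676 cont=35.4178 V=35.6676[EX]; j=3 S=76.3000 intr=22.0800 cont=21.8302 V=22.0800[EX]; j=4 S=92.8316 intr=5.5484 cont=7.2551 V=7.2551[hold]; j=5 S=112.9450 intr=0.0000 cont=0.0000 V=0.0000[hold]; j=6 S=137.4163 intr=0.0000 cont=0.0000 V=0.0000[hold]  S*(6)=76.3000
k=5: j=0 S=46.7301 intr=51.6499 cont=51.4001 V=51.6499[EX]; j=1 S=56.8549 intr=41.5251 cont=41.2753 V=41.5251[EX]; j=2 S=69.1734 intr=29.2066 cont=28.9568 V=29.2066[EX]; j=3 S=84.1609 intr=14.2191 cont=14.8008 V=14.8008[hold]; j=4 S=102.3956 intr=0.0000 cont=3.7018 V=3.7018[hold]; j=5 S=124.5812 intr=0.0000 cont=0.0000 V=0.0000[hold]  S*(5)=69.1734
k=4: j=0 S=51.5445 intr=46.8355 cont=46.5857 V=46.8355[EX]; j=1 S=62.7124 intr=35.6676 cont=35.4178 V=35.6676[EX]; j=2 S=76.3000 intr=22.0800 cont=22.1136 V=22.1136[hold]; j=3 S=92.8316 intr=5.5484 cont=9.3555 V=9.3555[hold]; j=4 S=112.9450 intr=0.0000 cont=1.8888 V=1.8888[hold]  S*(4)=62.7124
k=3: j=0 S=56.8549 intr=41.5251 cont=41.2753 V=41.5251[EX]; j=1 S=69.1734 intr=29.2066 cont=28.9731 V=29.2066[EX]; j=2 S=84.1609 intr=14.2191 cont=15.8413 V=15.8413[hold]; j=3 S=102.3956 intr=0.0000 cont=5.6937 V=5.6937[hold]  S*(3)=69.1734
k=2: j=0 S=62.7124 intr=35.6676 cont=35.4178 V=35.6676[EX]; j=1 S=76.3000 intr=22.0800 cont=22.6205 V=22.6205[hold]; j=2 S=92.8316 intr=5.5484 cont=10.8569 V=10.8569[hold]  S*(2)=62.7124
k=1: j=0 S=69.1734 intr=29.2066 cont=29.2201 V=29.2201[hold]; j=1 S=84.1609 intr=14.2191 cont=16.8315 V=16.8315[hold]  S*(1)=-
k=0: j=0 S=76.3000 intr=22.0800 cont=23.1099 V=23.1099[hold]  S*(0)=-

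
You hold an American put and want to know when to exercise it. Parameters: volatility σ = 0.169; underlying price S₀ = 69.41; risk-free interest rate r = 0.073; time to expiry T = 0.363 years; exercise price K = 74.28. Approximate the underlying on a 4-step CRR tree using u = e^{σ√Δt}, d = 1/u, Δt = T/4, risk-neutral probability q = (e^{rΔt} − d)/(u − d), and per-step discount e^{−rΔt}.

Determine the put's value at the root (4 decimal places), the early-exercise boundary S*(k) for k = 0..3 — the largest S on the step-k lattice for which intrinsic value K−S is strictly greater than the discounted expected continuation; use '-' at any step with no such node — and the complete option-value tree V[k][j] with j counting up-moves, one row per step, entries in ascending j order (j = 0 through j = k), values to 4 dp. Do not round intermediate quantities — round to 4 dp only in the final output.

price = 5.1780
boundary = - 65.9647 62.6905 65.9647
tree:
5.1780
8.3153 2.6995
11.5895 4.8845 0.9623
14.7013 8.3153 2.1648 0.0000
17.6586 11.5895 4.8700 0.0000 0.0000

Δt=0.09075, u=1.05223, d=0.95036, q=0.55253, disc=e^(-rΔt)=0.99340
k=4 terminal: V=max(K-S,0) → 17.6586 11.5895 4.8700 0.0000 0.0000
k=3: j=0 S=59.5787 intr=14.7013 cont=14.2108 V=14.7013[EX]; j=1 S=65.9647 intr=8.3153 cont=7.8248 V=8.3153[EX]; j=2 S=73.0352 intr=1.2448 cont=2.1648 V=2.1648[hold]; j=3 S=80.8636 intr=0.0000 cont=0.0000 V=0.0000[hold]  S*(3)=65.9647
k=2: j=0 S=62.6905 intr=11.5895 cont=11.0991 V=11.5895[EX]; j=1 S=69.4100 intr=4.8700 cont=4.8845 V=4.8845[hold]; j=2 S=76.8498 intr=0.0000 cont=0.9623 V=0.9623[hold]  S*(2)=62.6905
k=1: j=0 S=65.9647 intr=8.3153 cont=7.8328 V=8.3153[EX]; j=1 S=73.0352 intr=1.2448 cont=2.6995 V=2.6995[hold]  S*(1)=65.9647
k=0: j=0 S=69.4100 intr=4.8700 cont=5.1780 V=5.1780[hold]  S*(0)=-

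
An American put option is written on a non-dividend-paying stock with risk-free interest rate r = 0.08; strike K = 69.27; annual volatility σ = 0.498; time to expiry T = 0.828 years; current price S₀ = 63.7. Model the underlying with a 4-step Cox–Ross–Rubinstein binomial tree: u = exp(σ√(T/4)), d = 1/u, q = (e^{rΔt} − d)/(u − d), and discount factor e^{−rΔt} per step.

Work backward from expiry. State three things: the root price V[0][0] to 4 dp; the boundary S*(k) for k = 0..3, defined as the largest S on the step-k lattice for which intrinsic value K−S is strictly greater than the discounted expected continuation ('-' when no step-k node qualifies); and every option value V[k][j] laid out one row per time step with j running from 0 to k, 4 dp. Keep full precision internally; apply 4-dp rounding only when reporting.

params: Δt=0.20700 u=1.25430 d=0.79726 q=0.48013 e^(-rΔt)=0.98358
t_4 payoffs: 43.5343 28.7809 5.5700 0.0000 0.0000
t_3: node(3,0) S=32.2803 payoff=36.9897 vs cont=35.8521 → 36.9897 [stop]  node(3,1) S=50.7854 payoff=18.4846 vs cont=17.3470 → 18.4846 [stop]  node(3,2) S=79.8988 payoff=0.0000 vs cont=2.8481 → 2.8481 [wait]  node(3,3) S=125.7019 payoff=0.0000 vs cont=0.0000 → 0.0000 [wait]  ⇒ S*(3)=50.7854
t_2: node(2,0) S=40.4891 payoff=28.7809 vs cont=27.6433 → 28.7809 [stop]  node(2,1) S=63.7000 payoff=5.5700 vs cont=10.7968 → 10.7968 [wait]  node(2,2) S=100.2169 payoff=0.0000 vs cont=1.4563 → 1.4563 [wait]  ⇒ S*(2)=40.4891
t_1: node(1,0) S=50.7854 payoff=18.4846 vs cont=19.8153 → 19.8153 [wait]  node(1,1) S=79.8988 payoff=0.0000 vs cont=6.2084 → 6.2084 [wait]  ⇒ S*(1)=-
t_0: node(0,0) S=63.7000 payoff=5.5700 vs cont=13.0641 → 13.0641 [wait]  ⇒ S*(0)=-

price = 13.0641
boundary = - - 40.4891 50.7854
tree:
13.0641
19.8153 6.2084
28.7809 10.7968 1.4563
36.9897 18.4846 2.8481 0.0000
43.5343 28.7809 5.5700 0.0000 0.0000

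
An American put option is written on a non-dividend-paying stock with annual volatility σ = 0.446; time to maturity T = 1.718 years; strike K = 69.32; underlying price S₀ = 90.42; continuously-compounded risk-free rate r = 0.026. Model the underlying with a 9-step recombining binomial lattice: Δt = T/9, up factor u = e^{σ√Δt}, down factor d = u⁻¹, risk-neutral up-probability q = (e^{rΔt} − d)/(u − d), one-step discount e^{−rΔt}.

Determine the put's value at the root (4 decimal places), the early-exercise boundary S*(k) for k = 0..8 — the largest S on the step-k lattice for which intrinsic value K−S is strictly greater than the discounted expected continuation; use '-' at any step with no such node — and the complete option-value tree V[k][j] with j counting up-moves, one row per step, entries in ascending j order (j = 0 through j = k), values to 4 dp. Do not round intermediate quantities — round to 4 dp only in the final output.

price = 8.4791
boundary = - - - - - 34.1294 41.4721 34.1294 41.4721
tree:
8.4791
11.9747 4.5341
16.4769 6.9048 1.8455
21.9988 10.2779 3.0842 0.4350
28.3709 14.8774 5.0776 0.8158 0.0000
35.1906 20.8012 8.1973 1.5300 0.0000 0.0000
41.2332 27.8479 12.8881 2.8693 0.0000 0.0000 0.0000
46.2060 35.1906 19.5096 5.3810 0.0000 0.0000 0.0000 0.0000
50.2984 41.2332 27.8479 10.0915 0.0000 0.0000 0.0000 0.0000 0.0000
53.6662 46.2060 35.1906 18.9255 0.0000 0.0000 0.0000 0.0000 0.0000 0.0000

params: Δt=0.19089 u=1.21514 d=0.82295 q=0.46412 e^(-rΔt)=0.99505
t_9 payoffs: 53.6662 46.2060 35.1906 18.9255 0.0000 0.0000 0.0000 0.0000 0.0000 0.0000
t_8: node(8,0) S=19.0216 payoff=50.2984 vs cont=49.9552 → 50.2984 [stop]  node(8,1) S=28.0868 payoff=41.2332 vs cont=40.8900 → 41.2332 [stop]  node(8,2) S=41.4721 payoff=27.8479 vs cont=27.5047 → 27.8479 [stop]  node(8,3) S=61.2365 payoff=8.0835 vs cont=10.0915 → 10.0915 [wait]  node(8,4) S=90.4200 payoff=0.0000 vs cont=0.0000 → 0.0000 [wait]  node(8,5) S=133.5115 payoff=0.0000 vs cont=0.0000 → 0.0000 [wait]  node(8,6) S=197.1392 payoff=0.0000 vs cont=0.0000 → 0.0000 [wait]  node(8,7) S=291.0899 payoff=0.0000 vs cont=0.0000 → 0.0000 [wait]  node(8,8) S=429.8148 payoff=0.0000 vs cont=0.0000 → 0.0000 [wait]  ⇒ S*(8)=41.4721
t_7: node(7,0) S=23.1140 payoff=46.2060 vs cont=45.8628 → 46.2060 [stop]  node(7,1) S=34.1294 payoff=35.1906 vs cont=34.8474 → 35.1906 [stop]  node(7,2) S=50.3945 payoff=18.9255 vs cont=19.5096 → 19.5096 [wait]  node(7,3) S=74.4110 payoff=0.0000 vs cont=5.3810 → 5.3810 [wait]  node(7,4) S=109.8732 payoff=0.0000 vs cont=0.0000 → 0.0000 [wait]  node(7,5) S=162.2355 payoff=0.0000 vs cont=0.0000 → 0.0000 [wait]  node(7,6) S=239.5521 payoff=0.0000 vs cont=0.0000 → 0.0000 [wait]  node(7,7) S=353.7156 payoff=0.0000 vs cont=0.0000 → 0.0000 [wait]  ⇒ S*(7)=34.1294
t_6: node(6,0) S=28.0868 payoff=41.2332 vs cont=40.8900 → 41.2332 [stop]  node(6,1) S=41.4721 payoff=27.8479 vs cont=27.7745 → 27.8479 [stop]  node(6,2) S=61.2365 payoff=8.0835 vs cont=12.8881 → 12.8881 [wait]  node(6,3) S=90.4200 payoff=0.0000 vs cont=2.8693 → 2.8693 [wait]  node(6,4) S=133.5115 payoff=0.0000 vs cont=0.0000 → 0.0000 [wait]  node(6,5) S=197.1392 payoff=0.0000 vs cont=0.0000 → 0.0000 [wait]  node(6,6) S=291.0899 payoff=0.0000 vs cont=0.0000 → 0.0000 [wait]  ⇒ S*(6)=41.4721
t_5: node(5,0) S=34.1294 payoff=35.1906 vs cont=34.8474 → 35.1906 [stop]  node(5,1) S=50.3945 payoff=18.9255 vs cont=20.8012 → 20.8012 [wait]  node(5,2) S=74.4110 payoff=0.0000 vs cont=8.1973 → 8.1973 [wait]  node(5,3) S=109.8732 payoff=0.0000 vs cont=1.5300 → 1.5300 [wait]  node(5,4) S=162.2355 payoff=0.0000 vs cont=0.0000 → 0.0000 [wait]  node(5,5) S=239.5521 payoff=0.0000 vs cont=0.0000 → 0.0000 [wait]  ⇒ S*(5)=34.1294
t_4: node(4,0) S=41.4721 payoff=27.8479 vs cont=28.3709 → 28.3709 [wait]  node(4,1) S=61.2365 payoff=8.0835 vs cont=14.8774 → 14.8774 [wait]  node(4,2) S=90.4200 payoff=0.0000 vs cont=5.0776 → 5.0776 [wait]  node(4,3) S=133.5115 payoff=0.0000 vs cont=0.8158 → 0.8158 [wait]  node(4,4) S=197.1392 payoff=0.0000 vs cont=0.0000 → 0.0000 [wait]  ⇒ S*(4)=-
t_3: node(3,0) S=50.3945 payoff=18.9255 vs cont=21.9988 → 21.9988 [wait]  node(3,1) S=74.4110 payoff=0.0000 vs cont=10.2779 → 10.2779 [wait]  node(3,2) S=109.8732 payoff=0.0000 vs cont=3.0842 → 3.0842 [wait]  node(3,3) S=162.2355 payoff=0.0000 vs cont=0.4350 → 0.4350 [wait]  ⇒ S*(3)=-
t_2: node(2,0) S=61.2365 payoff=8.0835 vs cont=16.4769 → 16.4769 [wait]  node(2,1) S=90.4200 payoff=0.0000 vs cont=6.9048 → 6.9048 [wait]  node(2,2) S=133.5115 payoff=0.0000 vs cont=1.8455 → 1.8455 [wait]  ⇒ S*(2)=-
t_1: node(1,0) S=74.4110 payoff=0.0000 vs cont=11.9747 → 11.9747 [wait]  node(1,1) S=109.8732 payoff=0.0000 vs cont=4.5341 → 4.5341 [wait]  ⇒ S*(1)=-
t_0: node(0,0) S=90.4200 payoff=0.0000 vs cont=8.4791 → 8.4791 [wait]  ⇒ S*(0)=-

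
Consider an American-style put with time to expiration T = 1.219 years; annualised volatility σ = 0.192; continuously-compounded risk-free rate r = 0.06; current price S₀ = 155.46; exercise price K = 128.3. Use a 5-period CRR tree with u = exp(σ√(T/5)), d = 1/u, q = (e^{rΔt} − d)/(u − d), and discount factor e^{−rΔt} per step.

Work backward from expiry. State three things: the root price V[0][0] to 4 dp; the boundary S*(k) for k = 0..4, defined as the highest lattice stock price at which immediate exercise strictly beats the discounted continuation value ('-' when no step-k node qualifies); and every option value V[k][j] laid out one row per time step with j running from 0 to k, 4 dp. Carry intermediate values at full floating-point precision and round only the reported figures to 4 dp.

price = 1.7413
boundary = - - - - 106.3973
tree:
1.7413
3.4359 0.4229
6.6216 0.9619 0.0000
12.3456 2.1881 0.0000 0.0000
21.9027 4.9774 0.0000 0.0000 0.0000
31.5261 11.3224 0.0000 0.0000 0.0000 0.0000

Δt=0.24380, u=1.09944, d=0.90955, q=0.55392, disc=e^(-rΔt)=0.98548
k=5 terminal: V=max(K-S,0) → 31.5261 11.3224 0.0000 0.0000 0.0000 0.0000
k=4: j=0 S=106.3973 intr=21.9027 cont=20.0396 V=21.9027[EX]; j=1 S=128.6100 intr=0.0000 cont=4.9774 V=4.9774[hold]; j=2 S=155.4600 intr=0.0000 cont=0.0000 V=0.0000[hold]; j=3 S=187.9156 intr=0.0000 cont=0.0000 V=0.0000[hold]; j=4 S=227.1469 intr=0.0000 cont=0.0000 V=0.0000[hold]  S*(4)=106.3973
k=3: j=0 S=116.9776 intr=11.3224 cont=12.3456 V=12.3456[hold]; j=1 S=141.3991 intr=0.0000 cont=2.1881 V=2.1881[hold]; j=2 S=170.9191 intr=0.0000 cont=0.0000 V=0.0000[hold]; j=3 S=206.6021 intr=0.0000 cont=0.0000 V=0.0000[hold]  S*(3)=-
k=2: j=0 S=128.6100 intr=0.0000 cont=6.6216 V=6.6216[hold]; j=1 S=155.4600 intr=0.0000 cont=0.9619 V=0.9619[hold]; j=2 S=187.9156 intr=0.0000 cont=0.0000 V=0.0000[hold]  S*(2)=-
k=1: j=0 S=141.3991 intr=0.0000 cont=3.4359 V=3.4359[hold]; j=1 S=170.9191 intr=0.0000 cont=0.4229 V=0.4229[hold]  S*(1)=-
k=0: j=0 S=155.4600 intr=0.0000 cont=1.7413 V=1.7413[hold]  S*(0)=-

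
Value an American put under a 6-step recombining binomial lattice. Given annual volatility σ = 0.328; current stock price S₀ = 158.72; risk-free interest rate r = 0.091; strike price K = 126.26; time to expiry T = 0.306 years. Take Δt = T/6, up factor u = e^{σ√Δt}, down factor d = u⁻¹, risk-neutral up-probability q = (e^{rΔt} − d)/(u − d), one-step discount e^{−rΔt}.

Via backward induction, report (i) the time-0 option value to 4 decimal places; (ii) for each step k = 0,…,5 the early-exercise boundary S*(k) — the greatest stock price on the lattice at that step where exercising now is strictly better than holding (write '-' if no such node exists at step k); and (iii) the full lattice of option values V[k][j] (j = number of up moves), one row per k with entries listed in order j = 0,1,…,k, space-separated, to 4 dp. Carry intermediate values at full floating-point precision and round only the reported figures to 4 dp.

params: Δt=0.05100 u=1.07689 d=0.92860 q=0.51286 e^(-rΔt)=0.99537
t_6 payoffs: 24.4911 8.2404 0.0000 0.0000 0.0000 0.0000 0.0000
t_5: node(5,0) S=109.5934 payoff=16.6666 vs cont=16.0819 → 16.6666 [stop]  node(5,1) S=127.0935 payoff=0.0000 vs cont=3.9957 → 3.9957 [wait]  node(5,2) S=147.3880 payoff=0.0000 vs cont=0.0000 → 0.0000 [wait]  node(5,3) S=170.9232 payoff=0.0000 vs cont=0.0000 → 0.0000 [wait]  node(5,4) S=198.2166 payoff=0.0000 vs cont=0.0000 → 0.0000 [wait]  node(5,5) S=229.8681 payoff=0.0000 vs cont=0.0000 → 0.0000 [wait]  ⇒ S*(5)=109.5934
t_4: node(4,0) S=118.0196 payoff=8.2404 vs cont=10.1211 → 10.1211 [wait]  node(4,1) S=136.8651 payoff=0.0000 vs cont=1.9374 → 1.9374 [wait]  node(4,2) S=158.7200 payoff=0.0000 vs cont=0.0000 → 0.0000 [wait]  node(4,3) S=184.0647 payoff=0.0000 vs cont=0.0000 → 0.0000 [wait]  node(4,4) S=213.4565 payoff=0.0000 vs cont=0.0000 → 0.0000 [wait]  ⇒ S*(4)=-
t_3: node(3,0) S=127.0935 payoff=0.0000 vs cont=5.8966 → 5.8966 [wait]  node(3,1) S=147.3880 payoff=0.0000 vs cont=0.9394 → 0.9394 [wait]  node(3,2) S=170.9232 payoff=0.0000 vs cont=0.0000 → 0.0000 [wait]  node(3,3) S=198.2166 payoff=0.0000 vs cont=0.0000 → 0.0000 [wait]  ⇒ S*(3)=-
t_2: node(2,0) S=136.8651 payoff=0.0000 vs cont=3.3387 → 3.3387 [wait]  node(2,1) S=158.7200 payoff=0.0000 vs cont=0.4555 → 0.4555 [wait]  node(2,2) S=184.0647 payoff=0.0000 vs cont=0.0000 → 0.0000 [wait]  ⇒ S*(2)=-
t_1: node(1,0) S=147.3880 payoff=0.0000 vs cont=1.8514 → 1.8514 [wait]  node(1,1) S=170.9232 payoff=0.0000 vs cont=0.2209 → 0.2209 [wait]  ⇒ S*(1)=-
t_0: node(0,0) S=158.7200 payoff=0.0000 vs cont=1.0105 → 1.0105 [wait]  ⇒ S*(0)=-

price = 1.0105
boundary = - - - - - 109.5934
tree:
1.0105
1.8514 0.2209
3.3387 0.4555 0.0000
5.8966 0.9394 0.0000 0.0000
10.1211 1.9374 0.0000 0.0000 0.0000
16.6666 3.9957 0.0000 0.0000 0.0000 0.0000
24.4911 8.2404 0.0000 0.0000 0.0000 0.0000 0.0000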